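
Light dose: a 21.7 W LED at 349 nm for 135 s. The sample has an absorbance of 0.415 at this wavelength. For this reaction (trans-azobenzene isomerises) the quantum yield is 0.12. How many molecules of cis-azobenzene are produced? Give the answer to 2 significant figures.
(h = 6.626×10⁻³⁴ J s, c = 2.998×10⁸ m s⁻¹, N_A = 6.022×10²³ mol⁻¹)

Photon energy at 349 nm: hc/λ = (6.626×10⁻³⁴)(2.998×10⁸)/(349×10⁻⁹) = 5.692×10⁻¹⁹ J.
Energy delivered: (21.7 W)(135 s) = 2930 J.
Photons incident: 2930 / 5.692×10⁻¹⁹ = 5.148×10²¹, i.e. 5.148×10²¹/6.022×10²³ = 0.008549 mol.
Fraction absorbed: 1 − 10^(−0.415) = 0.6154.
Photons absorbed: 0.6154 × 0.008549 = 0.005261 mol.
Product: Φ × n_abs = 0.12 × 0.005261 = 6.313×10⁻⁴ mol.
As a count: 6.313×10⁻⁴ × 6.022×10²³ = 3.8×10²⁰.

3.8×10²⁰ molecules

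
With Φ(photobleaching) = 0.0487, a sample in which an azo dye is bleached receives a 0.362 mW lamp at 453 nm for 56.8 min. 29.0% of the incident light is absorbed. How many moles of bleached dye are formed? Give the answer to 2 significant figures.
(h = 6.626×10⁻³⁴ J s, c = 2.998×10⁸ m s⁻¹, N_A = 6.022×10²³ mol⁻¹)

6.6×10⁻⁸ mol

Photon energy at 453 nm: hc/λ = (6.626×10⁻³⁴)(2.998×10⁸)/(453×10⁻⁹) = 4.385×10⁻¹⁹ J.
Energy delivered: (0.362 mW)(3408 s) = 1.234 J.
Photons incident: 1.234 / 4.385×10⁻¹⁹ = 2.814×10¹⁸, i.e. 2.814×10¹⁸/6.022×10²³ = 4.673×10⁻⁶ mol.
Photons absorbed: 0.290 × 4.673×10⁻⁶ = 1.355×10⁻⁶ mol.
Product: Φ × n_abs = 0.0487 × 1.355×10⁻⁶ = 6.599×10⁻⁸ mol.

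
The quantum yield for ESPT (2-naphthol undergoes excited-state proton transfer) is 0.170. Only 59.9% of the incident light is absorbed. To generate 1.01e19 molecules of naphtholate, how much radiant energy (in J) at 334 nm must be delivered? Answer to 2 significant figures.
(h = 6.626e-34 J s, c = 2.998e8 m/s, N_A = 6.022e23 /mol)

Product: 1.01e19 / 6.022e23 = 1.677e-5 mol.
Photons that must be absorbed: 1.677e-5 / 0.170 = 9.865e-5 mol.
Incident photons needed: 9.865e-5 / 0.599 = 1.647e-4 mol.
Photon energy: hc/λ = 5.948e-19 J; per mole, 3.582e5 J mol⁻¹.
Energy required: 1.647e-4 × 3.582e5 = 59 J.

59 J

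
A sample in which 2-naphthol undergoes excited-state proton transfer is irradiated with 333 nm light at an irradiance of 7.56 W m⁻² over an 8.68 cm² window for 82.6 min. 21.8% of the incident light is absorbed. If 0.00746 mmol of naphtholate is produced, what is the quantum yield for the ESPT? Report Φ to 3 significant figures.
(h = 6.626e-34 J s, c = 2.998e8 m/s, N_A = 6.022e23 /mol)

Φ = 0.378

Product: 0.00746 mmol = 7.46e-6 mol.
Photon energy at 333 nm: hc/λ = (6.626e-34)(2.998e8)/(333e-9) = 5.965e-19 J.
Energy delivered: (7.56 W m⁻²)(8.68e-4 m²)(4956 s) = 32.52 J.
Photons incident: 32.52 / 5.965e-19 = 5.452e19, i.e. 5.452e19/6.022e23 = 9.053e-5 mol.
Photons absorbed: 0.218 × 9.053e-5 = 1.974e-5 mol.
Φ = 7.46e-6 mol / 1.974e-5 mol photons = 0.378.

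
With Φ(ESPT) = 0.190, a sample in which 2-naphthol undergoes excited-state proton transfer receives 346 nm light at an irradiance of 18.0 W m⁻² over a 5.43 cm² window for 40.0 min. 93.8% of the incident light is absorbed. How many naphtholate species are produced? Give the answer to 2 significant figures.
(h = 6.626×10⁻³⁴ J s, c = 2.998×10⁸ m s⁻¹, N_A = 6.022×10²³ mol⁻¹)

7.3×10¹⁸ species

Photon energy at 346 nm: hc/λ = (6.626×10⁻³⁴)(2.998×10⁸)/(346×10⁻⁹) = 5.741×10⁻¹⁹ J.
Energy delivered: (18.0 W m⁻²)(5.43×10⁻⁴ m²)(2400 s) = 23.46 J.
Photons incident: 23.46 / 5.741×10⁻¹⁹ = 4.086×10¹⁹, i.e. 4.086×10¹⁹/6.022×10²³ = 6.785×10⁻⁵ mol.
Photons absorbed: 0.938 × 6.785×10⁻⁵ = 6.364×10⁻⁵ mol.
Product: Φ × n_abs = 0.190 × 6.364×10⁻⁵ = 1.209×10⁻⁵ mol.
As a count: 1.209×10⁻⁵ × 6.022×10²³ = 7.3×10¹⁸.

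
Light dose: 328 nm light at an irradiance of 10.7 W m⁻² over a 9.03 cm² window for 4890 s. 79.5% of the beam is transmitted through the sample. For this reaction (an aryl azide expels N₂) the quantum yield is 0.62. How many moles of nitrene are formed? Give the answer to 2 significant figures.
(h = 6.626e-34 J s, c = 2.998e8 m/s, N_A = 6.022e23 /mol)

1.6e-5 mol

Photon energy at 328 nm: hc/λ = (6.626e-34)(2.998e8)/(328e-9) = 6.056e-19 J.
Energy delivered: (10.7 W m⁻²)(9.03e-4 m²)(4890 s) = 47.25 J.
Photons incident: 47.25 / 6.056e-19 = 7.802e19, i.e. 7.802e19/6.022e23 = 1.296e-4 mol.
Fraction absorbed: 1 − 79.5/100 = 0.2050.
Photons absorbed: 0.2050 × 1.296e-4 = 2.657e-5 mol.
Product: Φ × n_abs = 0.62 × 2.657e-5 = 1.647e-5 mol.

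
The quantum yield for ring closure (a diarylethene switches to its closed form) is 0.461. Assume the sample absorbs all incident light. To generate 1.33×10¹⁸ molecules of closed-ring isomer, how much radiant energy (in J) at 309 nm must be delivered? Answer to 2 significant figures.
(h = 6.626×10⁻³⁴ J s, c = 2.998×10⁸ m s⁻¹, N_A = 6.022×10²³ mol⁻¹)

1.9 J

Product: 1.33×10¹⁸ / 6.022×10²³ = 2.209×10⁻⁶ mol.
Photons that must be absorbed: 2.209×10⁻⁶ / 0.461 = 4.792×10⁻⁶ mol.
Photon energy: hc/λ = 6.429×10⁻¹⁹ J; per mole, 3.872×10⁵ J mol⁻¹.
Energy required: 4.792×10⁻⁶ × 3.872×10⁵ = 1.9 J.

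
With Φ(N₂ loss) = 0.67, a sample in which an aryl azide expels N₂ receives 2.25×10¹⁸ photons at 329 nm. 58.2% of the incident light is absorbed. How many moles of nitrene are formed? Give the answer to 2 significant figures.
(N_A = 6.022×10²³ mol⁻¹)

1.5×10⁻⁶ mol

Moles of photons: 2.25×10¹⁸ / 6.022×10²³ = 3.736×10⁻⁶ mol.
Photons absorbed: 0.582 × 3.736×10⁻⁶ = 2.174×10⁻⁶ mol.
Product: Φ × n_abs = 0.67 × 2.174×10⁻⁶ = 1.457×10⁻⁶ mol.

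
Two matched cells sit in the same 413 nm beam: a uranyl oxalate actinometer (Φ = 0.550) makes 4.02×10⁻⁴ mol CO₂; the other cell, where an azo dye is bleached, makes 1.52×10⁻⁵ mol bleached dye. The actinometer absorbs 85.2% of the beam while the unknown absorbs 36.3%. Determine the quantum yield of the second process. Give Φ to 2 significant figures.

Φ = 0.049

Photons absorbed by the actinometer: 4.02×10⁻⁴ / 0.550 = 7.309×10⁻⁴ mol.
Incident flux: 7.309×10⁻⁴ / 0.852 = 8.579×10⁻⁴ einstein.
Absorbed by unknown: 0.363 × 8.579×10⁻⁴ = 3.114×10⁻⁴ mol.
Φ(unknown) = 1.52×10⁻⁵ / 3.114×10⁻⁴ = 0.049.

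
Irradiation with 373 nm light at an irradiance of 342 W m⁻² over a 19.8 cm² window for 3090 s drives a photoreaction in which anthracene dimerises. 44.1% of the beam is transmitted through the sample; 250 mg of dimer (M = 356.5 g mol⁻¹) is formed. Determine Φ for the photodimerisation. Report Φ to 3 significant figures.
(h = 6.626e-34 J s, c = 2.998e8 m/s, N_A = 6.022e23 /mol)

Product: 250 mg / 356.5 g mol⁻¹ = 7.013e-4 mol.
Photon energy at 373 nm: hc/λ = (6.626e-34)(2.998e8)/(373e-9) = 5.326e-19 J.
Energy delivered: (342 W m⁻²)(19.8e-4 m²)(3090 s) = 2092 J.
Photons incident: 2092 / 5.326e-19 = 3.928e21, i.e. 3.928e21/6.022e23 = 0.006523 mol.
Fraction absorbed: 1 − 44.1/100 = 0.5590.
Photons absorbed: 0.5590 × 0.006523 = 0.003646 mol.
Φ = 7.013e-4 mol / 0.003646 mol photons = 0.192.

Φ = 0.192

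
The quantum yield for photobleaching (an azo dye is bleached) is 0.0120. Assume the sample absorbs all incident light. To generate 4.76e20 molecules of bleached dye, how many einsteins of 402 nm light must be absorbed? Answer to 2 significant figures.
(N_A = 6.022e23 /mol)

Product: 4.76e20 / 6.022e23 = 7.904e-4 mol.
Photons that must be absorbed: 7.904e-4 / 0.0120 = 0.06587 mol.

0.066 einstein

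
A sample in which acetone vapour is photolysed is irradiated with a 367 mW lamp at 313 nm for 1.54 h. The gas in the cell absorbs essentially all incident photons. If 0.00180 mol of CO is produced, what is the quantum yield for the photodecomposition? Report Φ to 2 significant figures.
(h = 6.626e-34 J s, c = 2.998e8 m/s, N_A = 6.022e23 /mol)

Photon energy at 313 nm: hc/λ = (6.626e-34)(2.998e8)/(313e-9) = 6.347e-19 J.
Energy delivered: (367 mW)(5544 s) = 2035 J.
Photons incident: 2035 / 6.347e-19 = 3.206e21, i.e. 3.206e21/6.022e23 = 0.005324 mol.
Φ = 0.00180 mol / 0.005324 mol photons = 0.34.

Φ = 0.34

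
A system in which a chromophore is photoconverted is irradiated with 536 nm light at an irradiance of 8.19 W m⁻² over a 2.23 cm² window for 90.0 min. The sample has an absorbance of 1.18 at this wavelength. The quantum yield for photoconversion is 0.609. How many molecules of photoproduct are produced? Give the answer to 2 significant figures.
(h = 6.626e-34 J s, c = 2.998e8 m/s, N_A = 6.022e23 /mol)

1.5e19 molecules

Photon energy at 536 nm: hc/λ = (6.626e-34)(2.998e8)/(536e-9) = 3.706e-19 J.
Energy delivered: (8.19 W m⁻²)(2.23e-4 m²)(5400 s) = 9.862 J.
Photons incident: 9.862 / 3.706e-19 = 2.661e19, i.e. 2.661e19/6.022e23 = 4.419e-5 mol.
Fraction absorbed: 1 − 10^(−1.18) = 0.9339.
Photons absorbed: 0.9339 × 4.419e-5 = 4.127e-5 mol.
Product: Φ × n_abs = 0.609 × 4.127e-5 = 2.513e-5 mol.
As a count: 2.513e-5 × 6.022e23 = 1.5e19.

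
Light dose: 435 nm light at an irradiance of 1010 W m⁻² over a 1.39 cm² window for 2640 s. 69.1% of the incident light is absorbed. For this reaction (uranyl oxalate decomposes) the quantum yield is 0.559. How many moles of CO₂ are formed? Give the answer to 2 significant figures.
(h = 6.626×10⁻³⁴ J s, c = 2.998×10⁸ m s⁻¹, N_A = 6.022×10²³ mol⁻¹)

Photon energy at 435 nm: hc/λ = (6.626×10⁻³⁴)(2.998×10⁸)/(435×10⁻⁹) = 4.567×10⁻¹⁹ J.
Energy delivered: (1010 W m⁻²)(1.39×10⁻⁴ m²)(2640 s) = 370.6 J.
Photons incident: 370.6 / 4.567×10⁻¹⁹ = 8.115×10²⁰, i.e. 8.115×10²⁰/6.022×10²³ = 0.001348 mol.
Photons absorbed: 0.691 × 0.001348 = 9.315×10⁻⁴ mol.
Product: Φ × n_abs = 0.559 × 9.315×10⁻⁴ = 5.207×10⁻⁴ mol.

5.2×10⁻⁴ mol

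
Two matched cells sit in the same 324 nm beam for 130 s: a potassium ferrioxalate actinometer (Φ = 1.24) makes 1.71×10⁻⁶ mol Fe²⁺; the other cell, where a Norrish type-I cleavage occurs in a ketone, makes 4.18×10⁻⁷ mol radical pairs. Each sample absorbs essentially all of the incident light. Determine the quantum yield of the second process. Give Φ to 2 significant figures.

Φ = 0.30

Photons absorbed by the actinometer: 1.71×10⁻⁶ / 1.24 = 1.379×10⁻⁶ mol.
Φ(unknown) = 4.18×10⁻⁷ / 1.379×10⁻⁶ = 0.30.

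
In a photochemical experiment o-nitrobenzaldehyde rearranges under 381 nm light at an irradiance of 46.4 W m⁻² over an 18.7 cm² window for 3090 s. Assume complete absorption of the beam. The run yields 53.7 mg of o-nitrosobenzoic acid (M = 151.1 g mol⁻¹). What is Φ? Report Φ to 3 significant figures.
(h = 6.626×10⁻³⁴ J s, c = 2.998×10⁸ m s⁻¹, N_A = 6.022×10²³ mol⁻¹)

Product: 53.7 mg / 151.1 g mol⁻¹ = 3.554×10⁻⁴ mol.
Photon energy at 381 nm: hc/λ = (6.626×10⁻³⁴)(2.998×10⁸)/(381×10⁻⁹) = 5.214×10⁻¹⁹ J.
Energy delivered: (46.4 W m⁻²)(18.7×10⁻⁴ m²)(3090 s) = 268.1 J.
Photons incident: 268.1 / 5.214×10⁻¹⁹ = 5.142×10²⁰, i.e. 5.142×10²⁰/6.022×10²³ = 8.539×10⁻⁴ mol.
Φ = 3.554×10⁻⁴ mol / 8.539×10⁻⁴ mol photons = 0.416.

Φ = 0.416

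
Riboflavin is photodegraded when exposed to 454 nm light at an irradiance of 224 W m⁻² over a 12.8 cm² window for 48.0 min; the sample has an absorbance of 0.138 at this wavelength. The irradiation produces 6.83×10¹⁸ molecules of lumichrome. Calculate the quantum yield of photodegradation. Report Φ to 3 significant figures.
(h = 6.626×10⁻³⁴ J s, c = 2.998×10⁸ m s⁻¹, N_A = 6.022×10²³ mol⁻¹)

Product: 6.83×10¹⁸ / 6.022×10²³ = 1.134×10⁻⁵ mol.
Photon energy at 454 nm: hc/λ = (6.626×10⁻³⁴)(2.998×10⁸)/(454×10⁻⁹) = 4.375×10⁻¹⁹ J.
Energy delivered: (224 W m⁻²)(12.8×10⁻⁴ m²)(2880 s) = 825.8 J.
Photons incident: 825.8 / 4.375×10⁻¹⁹ = 1.888×10²¹, i.e. 1.888×10²¹/6.022×10²³ = 0.003135 mol.
Fraction absorbed: 1 − 10^(−0.138) = 0.2722.
Photons absorbed: 0.2722 × 0.003135 = 8.533×10⁻⁴ mol.
Φ = 1.134×10⁻⁵ mol / 8.533×10⁻⁴ mol photons = 0.0133.

Φ = 0.0133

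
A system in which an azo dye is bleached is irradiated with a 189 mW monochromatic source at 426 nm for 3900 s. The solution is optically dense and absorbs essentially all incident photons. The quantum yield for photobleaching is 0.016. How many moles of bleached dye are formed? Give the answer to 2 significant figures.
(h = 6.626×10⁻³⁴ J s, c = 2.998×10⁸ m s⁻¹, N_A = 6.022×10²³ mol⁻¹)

4.2×10⁻⁵ mol

Photon energy at 426 nm: hc/λ = (6.626×10⁻³⁴)(2.998×10⁸)/(426×10⁻⁹) = 4.663×10⁻¹⁹ J.
Energy delivered: (189 mW)(3900 s) = 737.1 J.
Photons incident: 737.1 / 4.663×10⁻¹⁹ = 1.581×10²¹, i.e. 1.581×10²¹/6.022×10²³ = 0.002625 mol.
Product: Φ × n_abs = 0.016 × 0.002625 = 4.200×10⁻⁵ mol.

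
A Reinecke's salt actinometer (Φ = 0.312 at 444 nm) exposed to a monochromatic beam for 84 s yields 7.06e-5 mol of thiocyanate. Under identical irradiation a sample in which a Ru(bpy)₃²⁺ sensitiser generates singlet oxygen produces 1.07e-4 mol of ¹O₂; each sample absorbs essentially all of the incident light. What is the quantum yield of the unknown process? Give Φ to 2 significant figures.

Φ = 0.47

Photons absorbed by the actinometer: 7.06e-5 / 0.312 = 2.263e-4 mol.
Φ(unknown) = 1.07e-4 / 2.263e-4 = 0.47.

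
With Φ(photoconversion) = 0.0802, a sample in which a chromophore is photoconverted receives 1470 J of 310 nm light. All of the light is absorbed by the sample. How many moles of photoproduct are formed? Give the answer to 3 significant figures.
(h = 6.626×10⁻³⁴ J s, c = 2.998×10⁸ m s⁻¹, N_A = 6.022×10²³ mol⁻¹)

3.06×10⁻⁴ mol

Photon energy at 310 nm: hc/λ = (6.626×10⁻³⁴)(2.998×10⁸)/(310×10⁻⁹) = 6.408×10⁻¹⁹ J.
Photons incident: 1470 / 6.408×10⁻¹⁹ = 2.294×10²¹, i.e. 2.294×10²¹/6.022×10²³ = 0.003809 mol.
Product: Φ × n_abs = 0.0802 × 0.003809 = 3.055×10⁻⁴ mol.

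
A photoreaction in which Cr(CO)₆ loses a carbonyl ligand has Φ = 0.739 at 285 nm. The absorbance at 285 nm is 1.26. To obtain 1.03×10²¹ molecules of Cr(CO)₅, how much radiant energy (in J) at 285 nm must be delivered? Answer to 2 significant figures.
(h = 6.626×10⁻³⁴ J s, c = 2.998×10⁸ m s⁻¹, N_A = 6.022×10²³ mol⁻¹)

1000 J

Product: 1.03×10²¹ / 6.022×10²³ = 0.001710 mol.
Photons that must be absorbed: 0.001710 / 0.739 = 0.002314 mol.
Fraction absorbed: 1 − 10^(−1.26) = 0.9450.
Incident photons needed: 0.002314 / 0.9450 = 0.002449 mol.
Photon energy: hc/λ = 6.970×10⁻¹⁹ J; per mole, 4.197×10⁵ J mol⁻¹.
Energy required: 0.002449 × 4.197×10⁵ = 1000 J.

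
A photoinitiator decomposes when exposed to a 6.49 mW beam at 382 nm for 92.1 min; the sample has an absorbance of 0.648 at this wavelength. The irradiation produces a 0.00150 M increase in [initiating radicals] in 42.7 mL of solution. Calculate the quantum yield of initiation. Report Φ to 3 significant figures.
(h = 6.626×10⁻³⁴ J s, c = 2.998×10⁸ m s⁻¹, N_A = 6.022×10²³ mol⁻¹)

Φ = 0.722

Product: (0.00150 M)(0.0427 L) = 6.405×10⁻⁵ mol.
Photon energy at 382 nm: hc/λ = (6.626×10⁻³⁴)(2.998×10⁸)/(382×10⁻⁹) = 5.200×10⁻¹⁹ J.
Energy delivered: (6.49 mW)(5526 s) = 35.86 J.
Photons incident: 35.86 / 5.200×10⁻¹⁹ = 6.896×10¹⁹, i.e. 6.896×10¹⁹/6.022×10²³ = 1.145×10⁻⁴ mol.
Fraction absorbed: 1 − 10^(−0.648) = 0.7751.
Photons absorbed: 0.7751 × 1.145×10⁻⁴ = 8.875×10⁻⁵ mol.
Φ = 6.405×10⁻⁵ mol / 8.875×10⁻⁵ mol photons = 0.722.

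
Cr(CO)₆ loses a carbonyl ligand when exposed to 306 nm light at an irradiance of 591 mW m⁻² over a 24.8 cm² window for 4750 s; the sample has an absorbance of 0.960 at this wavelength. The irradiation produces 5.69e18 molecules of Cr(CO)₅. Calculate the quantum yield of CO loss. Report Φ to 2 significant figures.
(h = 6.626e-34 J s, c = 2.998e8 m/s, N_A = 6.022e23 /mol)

Φ = 0.60

Product: 5.69e18 / 6.022e23 = 9.449e-6 mol.
Photon energy at 306 nm: hc/λ = (6.626e-34)(2.998e8)/(306e-9) = 6.492e-19 J.
Energy delivered: (591 mW m⁻²)(24.8e-4 m²)(4750 s) = 6.962 J.
Photons incident: 6.962 / 6.492e-19 = 1.072e19, i.e. 1.072e19/6.022e23 = 1.780e-5 mol.
Fraction absorbed: 1 − 10^(−0.960) = 0.8904.
Photons absorbed: 0.8904 × 1.780e-5 = 1.585e-5 mol.
Φ = 9.449e-6 mol / 1.585e-5 mol photons = 0.60.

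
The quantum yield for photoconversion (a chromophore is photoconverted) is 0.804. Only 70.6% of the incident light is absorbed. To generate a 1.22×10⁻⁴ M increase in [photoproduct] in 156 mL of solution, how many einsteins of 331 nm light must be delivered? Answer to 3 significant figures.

Product: (1.22×10⁻⁴ M)(0.156 L) = 1.903×10⁻⁵ mol.
Photons that must be absorbed: 1.903×10⁻⁵ / 0.804 = 2.367×10⁻⁵ mol.
Incident photons needed: 2.367×10⁻⁵ / 0.706 = 3.353×10⁻⁵ mol.

3.35×10⁻⁵ einstein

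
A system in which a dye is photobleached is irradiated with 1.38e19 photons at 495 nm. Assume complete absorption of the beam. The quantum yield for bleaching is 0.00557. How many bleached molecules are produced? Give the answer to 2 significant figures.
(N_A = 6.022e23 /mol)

7.7e16 bleached molecules

Moles of photons: 1.38e19 / 6.022e23 = 2.292e-5 mol.
Product: Φ × n_abs = 0.00557 × 2.292e-5 = 1.277e-7 mol.
As a count: 1.277e-7 × 6.022e23 = 7.7e16.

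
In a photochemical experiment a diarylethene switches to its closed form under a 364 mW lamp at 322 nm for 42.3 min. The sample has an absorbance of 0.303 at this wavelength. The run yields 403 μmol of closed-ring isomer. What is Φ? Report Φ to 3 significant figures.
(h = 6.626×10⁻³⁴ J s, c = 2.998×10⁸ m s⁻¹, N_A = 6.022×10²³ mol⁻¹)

Product: 403 μmol = 4.03×10⁻⁴ mol.
Photon energy at 322 nm: hc/λ = (6.626×10⁻³⁴)(2.998×10⁸)/(322×10⁻⁹) = 6.169×10⁻¹⁹ J.
Energy delivered: (364 mW)(2538 s) = 923.8 J.
Photons incident: 923.8 / 6.169×10⁻¹⁹ = 1.497×10²¹, i.e. 1.497×10²¹/6.022×10²³ = 0.002486 mol.
Fraction absorbed: 1 − 10^(−0.303) = 0.5023.
Photons absorbed: 0.5023 × 0.002486 = 0.001249 mol.
Φ = 4.03×10⁻⁴ mol / 0.001249 mol photons = 0.323.

Φ = 0.323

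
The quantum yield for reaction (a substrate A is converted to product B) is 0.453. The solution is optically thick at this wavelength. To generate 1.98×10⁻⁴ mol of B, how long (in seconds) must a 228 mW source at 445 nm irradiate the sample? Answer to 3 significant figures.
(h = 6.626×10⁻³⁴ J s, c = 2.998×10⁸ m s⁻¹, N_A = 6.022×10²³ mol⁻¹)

t ≈ 515 s

Photons that must be absorbed: 1.98×10⁻⁴ / 0.453 = 4.371×10⁻⁴ mol.
Photon energy: hc/λ = 4.464×10⁻¹⁹ J; per mole, 2.688×10⁵ J mol⁻¹.
Energy required: 4.371×10⁻⁴ × 2.688×10⁵ = 117.5 J.
Time: 117.5 J / 0.228 W = 515 s.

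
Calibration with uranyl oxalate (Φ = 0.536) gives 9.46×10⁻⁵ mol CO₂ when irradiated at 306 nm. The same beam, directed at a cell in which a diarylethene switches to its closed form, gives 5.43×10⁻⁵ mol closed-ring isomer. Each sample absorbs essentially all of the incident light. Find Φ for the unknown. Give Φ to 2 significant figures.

Photons absorbed by the actinometer: 9.46×10⁻⁵ / 0.536 = 1.765×10⁻⁴ mol.
Φ(unknown) = 5.43×10⁻⁵ / 1.765×10⁻⁴ = 0.31.

Φ = 0.31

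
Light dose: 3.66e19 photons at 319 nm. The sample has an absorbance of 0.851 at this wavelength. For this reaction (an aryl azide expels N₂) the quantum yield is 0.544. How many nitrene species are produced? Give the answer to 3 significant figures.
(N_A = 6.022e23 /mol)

Moles of photons: 3.66e19 / 6.022e23 = 6.078e-5 mol.
Fraction absorbed: 1 − 10^(−0.851) = 0.8591.
Photons absorbed: 0.8591 × 6.078e-5 = 5.222e-5 mol.
Product: Φ × n_abs = 0.544 × 5.222e-5 = 2.841e-5 mol.
As a count: 2.841e-5 × 6.022e23 = 1.71e19.

1.71e19 species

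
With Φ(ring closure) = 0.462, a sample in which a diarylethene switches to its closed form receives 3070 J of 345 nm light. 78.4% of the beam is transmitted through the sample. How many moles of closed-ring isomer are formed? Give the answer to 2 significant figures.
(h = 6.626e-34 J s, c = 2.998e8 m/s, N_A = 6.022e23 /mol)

Photon energy at 345 nm: hc/λ = (6.626e-34)(2.998e8)/(345e-9) = 5.758e-19 J.
Photons incident: 3070 / 5.758e-19 = 5.332e21, i.e. 5.332e21/6.022e23 = 0.008854 mol.
Fraction absorbed: 1 − 78.4/100 = 0.2160.
Photons absorbed: 0.2160 × 0.008854 = 0.001912 mol.
Product: Φ × n_abs = 0.462 × 0.001912 = 8.833e-4 mol.

8.8e-4 mol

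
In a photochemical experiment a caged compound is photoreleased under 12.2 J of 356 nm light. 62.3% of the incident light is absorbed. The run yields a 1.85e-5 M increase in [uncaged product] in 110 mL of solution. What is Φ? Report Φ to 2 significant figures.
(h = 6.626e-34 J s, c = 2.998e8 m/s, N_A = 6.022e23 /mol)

Φ = 0.090

Product: (1.85e-5 M)(0.11 L) = 2.035e-6 mol.
Photon energy at 356 nm: hc/λ = (6.626e-34)(2.998e8)/(356e-9) = 5.580e-19 J.
Photons incident: 12.2 / 5.580e-19 = 2.186e19, i.e. 2.186e19/6.022e23 = 3.630e-5 mol.
Photons absorbed: 0.623 × 3.630e-5 = 2.261e-5 mol.
Φ = 2.035e-6 mol / 2.261e-5 mol photons = 0.090.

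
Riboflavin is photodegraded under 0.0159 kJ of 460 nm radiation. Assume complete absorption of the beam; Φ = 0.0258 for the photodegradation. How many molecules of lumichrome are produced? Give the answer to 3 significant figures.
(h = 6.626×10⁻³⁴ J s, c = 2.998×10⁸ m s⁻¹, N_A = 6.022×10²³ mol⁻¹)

9.50×10¹⁷ molecules

Photon energy at 460 nm: hc/λ = (6.626×10⁻³⁴)(2.998×10⁸)/(460×10⁻⁹) = 4.318×10⁻¹⁹ J.
Incident energy: 0.0159 kJ = 15.9 J.
Photons incident: 15.9 / 4.318×10⁻¹⁹ = 3.682×10¹⁹, i.e. 3.682×10¹⁹/6.022×10²³ = 6.114×10⁻⁵ mol.
Product: Φ × n_abs = 0.0258 × 6.114×10⁻⁵ = 1.577×10⁻⁶ mol.
As a count: 1.577×10⁻⁶ × 6.022×10²³ = 9.50×10¹⁷.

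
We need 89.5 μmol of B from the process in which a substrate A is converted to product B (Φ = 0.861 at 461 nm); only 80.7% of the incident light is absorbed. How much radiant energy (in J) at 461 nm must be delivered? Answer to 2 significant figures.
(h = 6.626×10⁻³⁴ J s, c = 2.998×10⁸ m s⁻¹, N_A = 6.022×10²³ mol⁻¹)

33 J

Product: 89.5 μmol = 8.95×10⁻⁵ mol.
Photons that must be absorbed: 8.95×10⁻⁵ / 0.861 = 1.039×10⁻⁴ mol.
Incident photons needed: 1.039×10⁻⁴ / 0.807 = 1.287×10⁻⁴ mol.
Photon energy: hc/λ = 4.309×10⁻¹⁹ J; per mole, 2.595×10⁵ J mol⁻¹.
Energy required: 1.287×10⁻⁴ × 2.595×10⁵ = 33 J.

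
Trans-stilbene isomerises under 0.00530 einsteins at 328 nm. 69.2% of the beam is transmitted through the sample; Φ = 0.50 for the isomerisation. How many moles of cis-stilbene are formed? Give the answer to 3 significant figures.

Fraction absorbed: 1 − 69.2/100 = 0.3080.
Photons absorbed: 0.3080 × 0.00530 = 0.001632 mol.
Product: Φ × n_abs = 0.50 × 0.001632 = 8.160×10⁻⁴ mol.

8.16×10⁻⁴ mol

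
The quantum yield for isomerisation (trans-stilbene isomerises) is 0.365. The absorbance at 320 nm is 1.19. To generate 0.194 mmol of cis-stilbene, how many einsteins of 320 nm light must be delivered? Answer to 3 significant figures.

5.68e-4 einstein

Product: 0.194 mmol = 1.94e-4 mol.
Photons that must be absorbed: 1.94e-4 / 0.365 = 5.315e-4 mol.
Fraction absorbed: 1 − 10^(−1.19) = 0.9354.
Incident photons needed: 5.315e-4 / 0.9354 = 5.682e-4 mol.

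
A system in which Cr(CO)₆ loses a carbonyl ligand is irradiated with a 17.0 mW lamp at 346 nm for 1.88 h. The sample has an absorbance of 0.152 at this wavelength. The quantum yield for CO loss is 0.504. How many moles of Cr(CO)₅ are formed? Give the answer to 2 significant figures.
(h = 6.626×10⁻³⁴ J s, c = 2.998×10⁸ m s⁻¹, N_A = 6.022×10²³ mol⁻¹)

5.0×10⁻⁵ mol

Photon energy at 346 nm: hc/λ = (6.626×10⁻³⁴)(2.998×10⁸)/(346×10⁻⁹) = 5.741×10⁻¹⁹ J.
Energy delivered: (17.0 mW)(6768 s) = 115.1 J.
Photons incident: 115.1 / 5.741×10⁻¹⁹ = 2.005×10²⁰, i.e. 2.005×10²⁰/6.022×10²³ = 3.329×10⁻⁴ mol.
Fraction absorbed: 1 − 10^(−0.152) = 0.2953.
Photons absorbed: 0.2953 × 3.329×10⁻⁴ = 9.831×10⁻⁵ mol.
Product: Φ × n_abs = 0.504 × 9.831×10⁻⁵ = 4.955×10⁻⁵ mol.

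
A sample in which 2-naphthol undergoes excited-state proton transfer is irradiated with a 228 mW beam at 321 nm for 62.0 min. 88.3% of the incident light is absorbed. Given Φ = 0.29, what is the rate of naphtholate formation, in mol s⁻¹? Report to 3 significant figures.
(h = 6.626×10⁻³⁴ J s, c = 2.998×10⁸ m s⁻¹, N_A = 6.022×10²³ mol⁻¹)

1.57×10⁻⁷ mol s⁻¹

Photon energy at 321 nm: hc/λ = (6.626×10⁻³⁴)(2.998×10⁸)/(321×10⁻⁹) = 6.188×10⁻¹⁹ J.
Energy delivered: (228 mW)(3720 s) = 848.2 J.
Photons incident: 848.2 / 6.188×10⁻¹⁹ = 1.371×10²¹, i.e. 1.371×10²¹/6.022×10²³ = 0.002277 mol.
Photons absorbed: 0.883 × 0.002277 = 0.002011 mol.
Product formed: 0.29 × 0.002011 = 5.832×10⁻⁴ mol.
Rate: 5.832×10⁻⁴ / 3720 s = 1.57×10⁻⁷ mol s⁻¹.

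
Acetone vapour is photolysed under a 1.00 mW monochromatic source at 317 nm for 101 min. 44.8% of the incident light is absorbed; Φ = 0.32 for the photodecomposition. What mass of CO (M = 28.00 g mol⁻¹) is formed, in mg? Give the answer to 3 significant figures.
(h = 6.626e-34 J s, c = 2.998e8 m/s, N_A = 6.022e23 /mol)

0.0645 mg

Photon energy at 317 nm: hc/λ = (6.626e-34)(2.998e8)/(317e-9) = 6.266e-19 J.
Energy delivered: (1.00 mW)(6060 s) = 6.060 J.
Photons incident: 6.060 / 6.266e-19 = 9.671e18, i.e. 9.671e18/6.022e23 = 1.606e-5 mol.
Photons absorbed: 0.448 × 1.606e-5 = 7.195e-6 mol.
Product: Φ × n_abs = 0.32 × 7.195e-6 = 2.302e-6 mol.
Mass: 2.302e-6 × 28.00 = 6.446e-5 g = 0.0645 mg.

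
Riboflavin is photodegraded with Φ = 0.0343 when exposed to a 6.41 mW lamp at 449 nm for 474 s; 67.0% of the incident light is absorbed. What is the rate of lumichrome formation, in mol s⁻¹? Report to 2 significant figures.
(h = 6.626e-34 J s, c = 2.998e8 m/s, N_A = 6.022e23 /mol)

Photon energy at 449 nm: hc/λ = (6.626e-34)(2.998e8)/(449e-9) = 4.424e-19 J.
Energy delivered: (6.41 mW)(474 s) = 3.038 J.
Photons incident: 3.038 / 4.424e-19 = 6.867e18, i.e. 6.867e18/6.022e23 = 1.140e-5 mol.
Photons absorbed: 0.670 × 1.140e-5 = 7.638e-6 mol.
Product formed: 0.0343 × 7.638e-6 = 2.620e-7 mol.
Rate: 2.620e-7 / 474 s = 5.5e-10 mol s⁻¹.

5.5e-10 mol s⁻¹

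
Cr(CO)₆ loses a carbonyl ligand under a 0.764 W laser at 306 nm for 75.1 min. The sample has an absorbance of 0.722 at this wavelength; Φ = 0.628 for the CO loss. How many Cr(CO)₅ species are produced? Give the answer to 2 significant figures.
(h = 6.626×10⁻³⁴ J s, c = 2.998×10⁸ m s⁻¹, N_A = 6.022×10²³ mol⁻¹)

Photon energy at 306 nm: hc/λ = (6.626×10⁻³⁴)(2.998×10⁸)/(306×10⁻⁹) = 6.492×10⁻¹⁹ J.
Energy delivered: (0.764 W)(4506 s) = 3443 J.
Photons incident: 3443 / 6.492×10⁻¹⁹ = 5.303×10²¹, i.e. 5.303×10²¹/6.022×10²³ = 0.008806 mol.
Fraction absorbed: 1 − 10^(−0.722) = 0.8103.
Photons absorbed: 0.8103 × 0.008806 = 0.007136 mol.
Product: Φ × n_abs = 0.628 × 0.007136 = 0.004481 mol.
As a count: 0.004481 × 6.022×10²³ = 2.7×10²¹.

2.7×10²¹ species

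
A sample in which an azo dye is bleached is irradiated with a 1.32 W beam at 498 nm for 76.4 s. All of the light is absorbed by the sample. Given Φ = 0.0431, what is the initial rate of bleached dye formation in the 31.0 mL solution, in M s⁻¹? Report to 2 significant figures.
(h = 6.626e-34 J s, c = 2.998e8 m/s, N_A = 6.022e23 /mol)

Photon energy at 498 nm: hc/λ = (6.626e-34)(2.998e8)/(498e-9) = 3.989e-19 J.
Energy delivered: (1.32 W)(76.4 s) = 100.8 J.
Photons incident: 100.8 / 3.989e-19 = 2.527e20, i.e. 2.527e20/6.022e23 = 4.196e-4 mol.
Product formed: 0.0431 × 4.196e-4 = 1.808e-5 mol.
Rate: 1.808e-5 mol / (76.4 s × 0.031 L) = 7.6e-6 M s⁻¹.

7.6e-6 M s⁻¹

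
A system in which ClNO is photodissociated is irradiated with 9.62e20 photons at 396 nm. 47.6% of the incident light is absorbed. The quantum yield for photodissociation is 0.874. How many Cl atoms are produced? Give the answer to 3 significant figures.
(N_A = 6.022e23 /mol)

4.00e20 atoms

Moles of photons: 9.62e20 / 6.022e23 = 0.001597 mol.
Photons absorbed: 0.476 × 0.001597 = 7.602e-4 mol.
Product: Φ × n_abs = 0.874 × 7.602e-4 = 6.644e-4 mol.
As a count: 6.644e-4 × 6.022e23 = 4.00e20.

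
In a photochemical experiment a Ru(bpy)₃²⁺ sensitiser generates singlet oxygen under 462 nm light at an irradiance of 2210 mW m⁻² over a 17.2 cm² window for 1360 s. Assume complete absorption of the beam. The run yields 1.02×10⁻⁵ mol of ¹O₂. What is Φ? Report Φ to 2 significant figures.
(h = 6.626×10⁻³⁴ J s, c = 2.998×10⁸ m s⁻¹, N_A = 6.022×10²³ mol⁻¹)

Photon energy at 462 nm: hc/λ = (6.626×10⁻³⁴)(2.998×10⁸)/(462×10⁻⁹) = 4.300×10⁻¹⁹ J.
Energy delivered: (2210 mW m⁻²)(17.2×10⁻⁴ m²)(1360 s) = 5.170 J.
Photons incident: 5.170 / 4.300×10⁻¹⁹ = 1.202×10¹⁹, i.e. 1.202×10¹⁹/6.022×10²³ = 1.996×10⁻⁵ mol.
Φ = 1.02×10⁻⁵ mol / 1.996×10⁻⁵ mol photons = 0.51.

Φ = 0.51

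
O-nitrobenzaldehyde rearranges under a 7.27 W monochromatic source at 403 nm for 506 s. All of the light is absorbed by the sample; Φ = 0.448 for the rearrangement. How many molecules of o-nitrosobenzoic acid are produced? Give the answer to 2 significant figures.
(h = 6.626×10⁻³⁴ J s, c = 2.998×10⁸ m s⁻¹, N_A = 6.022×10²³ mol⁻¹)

3.3×10²¹ molecules

Photon energy at 403 nm: hc/λ = (6.626×10⁻³⁴)(2.998×10⁸)/(403×10⁻⁹) = 4.929×10⁻¹⁹ J.
Energy delivered: (7.27 W)(506 s) = 3679 J.
Photons incident: 3679 / 4.929×10⁻¹⁹ = 7.464×10²¹, i.e. 7.464×10²¹/6.022×10²³ = 0.01239 mol.
Product: Φ × n_abs = 0.448 × 0.01239 = 0.005551 mol.
As a count: 0.005551 × 6.022×10²³ = 3.3×10²¹.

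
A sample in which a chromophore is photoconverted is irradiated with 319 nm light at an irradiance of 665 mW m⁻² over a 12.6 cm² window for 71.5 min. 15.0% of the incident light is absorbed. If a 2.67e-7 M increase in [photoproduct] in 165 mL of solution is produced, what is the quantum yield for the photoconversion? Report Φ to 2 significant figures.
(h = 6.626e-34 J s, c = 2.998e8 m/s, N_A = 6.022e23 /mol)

Φ = 0.031

Product: (2.67e-7 M)(0.165 L) = 4.406e-8 mol.
Photon energy at 319 nm: hc/λ = (6.626e-34)(2.998e8)/(319e-9) = 6.227e-19 J.
Energy delivered: (665 mW m⁻²)(12.6e-4 m²)(4290 s) = 3.595 J.
Photons incident: 3.595 / 6.227e-19 = 5.773e18, i.e. 5.773e18/6.022e23 = 9.587e-6 mol.
Photons absorbed: 0.150 × 9.587e-6 = 1.438e-6 mol.
Φ = 4.406e-8 mol / 1.438e-6 mol photons = 0.031.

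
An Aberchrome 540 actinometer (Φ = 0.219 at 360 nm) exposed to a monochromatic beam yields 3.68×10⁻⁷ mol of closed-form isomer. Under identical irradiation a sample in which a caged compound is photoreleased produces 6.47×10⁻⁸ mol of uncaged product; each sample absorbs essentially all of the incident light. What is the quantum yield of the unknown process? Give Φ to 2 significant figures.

Photons absorbed by the actinometer: 3.68×10⁻⁷ / 0.219 = 1.680×10⁻⁶ mol.
Φ(unknown) = 6.47×10⁻⁸ / 1.680×10⁻⁶ = 0.039.

Φ = 0.039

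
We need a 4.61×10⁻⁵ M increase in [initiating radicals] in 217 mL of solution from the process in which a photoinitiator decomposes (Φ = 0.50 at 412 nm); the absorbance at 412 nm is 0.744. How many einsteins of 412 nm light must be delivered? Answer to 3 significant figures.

2.44×10⁻⁵ einstein

Product: (4.61×10⁻⁵ M)(0.217 L) = 1.000×10⁻⁵ mol.
Photons that must be absorbed: 1.000×10⁻⁵ / 0.50 = 2.000×10⁻⁵ mol.
Fraction absorbed: 1 − 10^(−0.744) = 0.8197.
Incident photons needed: 2.000×10⁻⁵ / 0.8197 = 2.440×10⁻⁵ mol.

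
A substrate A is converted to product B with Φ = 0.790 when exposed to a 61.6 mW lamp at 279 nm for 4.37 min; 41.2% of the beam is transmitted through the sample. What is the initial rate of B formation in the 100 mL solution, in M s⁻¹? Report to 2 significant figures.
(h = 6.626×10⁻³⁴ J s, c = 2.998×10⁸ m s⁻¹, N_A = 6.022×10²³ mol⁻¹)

Photon energy at 279 nm: hc/λ = (6.626×10⁻³⁴)(2.998×10⁸)/(279×10⁻⁹) = 7.120×10⁻¹⁹ J.
Energy delivered: (61.6 mW)(262.2 s) = 16.15 J.
Photons incident: 16.15 / 7.120×10⁻¹⁹ = 2.268×10¹⁹, i.e. 2.268×10¹⁹/6.022×10²³ = 3.766×10⁻⁵ mol.
Fraction absorbed: 1 − 41.2/100 = 0.5880.
Photons absorbed: 0.5880 × 3.766×10⁻⁵ = 2.214×10⁻⁵ mol.
Product formed: 0.790 × 2.214×10⁻⁵ = 1.749×10⁻⁵ mol.
Rate: 1.749×10⁻⁵ mol / (262.2 s × 0.1 L) = 6.7×10⁻⁷ M s⁻¹.

6.7×10⁻⁷ M s⁻¹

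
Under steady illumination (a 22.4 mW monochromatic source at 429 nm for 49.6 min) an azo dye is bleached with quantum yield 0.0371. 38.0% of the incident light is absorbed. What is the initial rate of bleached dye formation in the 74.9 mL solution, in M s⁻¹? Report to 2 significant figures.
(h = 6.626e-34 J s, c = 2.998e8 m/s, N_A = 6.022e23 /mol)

Photon energy at 429 nm: hc/λ = (6.626e-34)(2.998e8)/(429e-9) = 4.630e-19 J.
Energy delivered: (22.4 mW)(2976 s) = 66.66 J.
Photons incident: 66.66 / 4.630e-19 = 1.440e20, i.e. 1.440e20/6.022e23 = 2.391e-4 mol.
Photons absorbed: 0.380 × 2.391e-4 = 9.086e-5 mol.
Product formed: 0.0371 × 9.086e-5 = 3.371e-6 mol.
Rate: 3.371e-6 mol / (2976 s × 0.0749 L) = 1.5e-8 M s⁻¹.

1.5e-8 M s⁻¹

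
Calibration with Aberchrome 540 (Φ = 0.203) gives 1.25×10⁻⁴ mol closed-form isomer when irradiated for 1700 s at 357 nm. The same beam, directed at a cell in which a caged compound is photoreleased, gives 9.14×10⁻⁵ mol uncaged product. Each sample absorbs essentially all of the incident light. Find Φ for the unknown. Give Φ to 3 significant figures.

Photons absorbed by the actinometer: 1.25×10⁻⁴ / 0.203 = 6.158×10⁻⁴ mol.
Φ(unknown) = 9.14×10⁻⁵ / 6.158×10⁻⁴ = 0.148.

Φ = 0.148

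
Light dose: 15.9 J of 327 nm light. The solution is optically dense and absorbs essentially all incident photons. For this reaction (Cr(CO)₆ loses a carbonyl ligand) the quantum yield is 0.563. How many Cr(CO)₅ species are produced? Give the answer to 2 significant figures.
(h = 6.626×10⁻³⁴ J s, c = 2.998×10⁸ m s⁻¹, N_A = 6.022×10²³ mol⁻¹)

Photon energy at 327 nm: hc/λ = (6.626×10⁻³⁴)(2.998×10⁸)/(327×10⁻⁹) = 6.075×10⁻¹⁹ J.
Photons incident: 15.9 / 6.075×10⁻¹⁹ = 2.617×10¹⁹, i.e. 2.617×10¹⁹/6.022×10²³ = 4.346×10⁻⁵ mol.
Product: Φ × n_abs = 0.563 × 4.346×10⁻⁵ = 2.447×10⁻⁵ mol.
As a count: 2.447×10⁻⁵ × 6.022×10²³ = 1.5×10¹⁹.

1.5×10¹⁹ species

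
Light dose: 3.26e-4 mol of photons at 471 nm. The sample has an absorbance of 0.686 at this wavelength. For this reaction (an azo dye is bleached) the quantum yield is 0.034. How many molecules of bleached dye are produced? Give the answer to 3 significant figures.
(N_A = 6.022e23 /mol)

Fraction absorbed: 1 − 10^(−0.686) = 0.7939.
Photons absorbed: 0.7939 × 3.26e-4 = 2.588e-4 mol.
Product: Φ × n_abs = 0.034 × 2.588e-4 = 8.799e-6 mol.
As a count: 8.799e-6 × 6.022e23 = 5.30e18.

5.30e18 molecules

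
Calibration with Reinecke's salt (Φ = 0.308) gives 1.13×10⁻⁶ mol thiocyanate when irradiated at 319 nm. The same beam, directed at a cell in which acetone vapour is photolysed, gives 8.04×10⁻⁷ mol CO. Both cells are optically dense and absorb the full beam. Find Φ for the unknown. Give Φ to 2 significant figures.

Φ = 0.22

Photons absorbed by the actinometer: 1.13×10⁻⁶ / 0.308 = 3.669×10⁻⁶ mol.
Φ(unknown) = 8.04×10⁻⁷ / 3.669×10⁻⁶ = 0.22.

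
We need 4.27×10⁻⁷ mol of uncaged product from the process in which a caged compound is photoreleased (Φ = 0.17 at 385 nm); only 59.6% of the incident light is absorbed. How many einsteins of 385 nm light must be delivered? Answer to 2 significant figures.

4.2×10⁻⁶ einstein

Photons that must be absorbed: 4.27×10⁻⁷ / 0.17 = 2.512×10⁻⁶ mol.
Incident photons needed: 2.512×10⁻⁶ / 0.596 = 4.215×10⁻⁶ mol.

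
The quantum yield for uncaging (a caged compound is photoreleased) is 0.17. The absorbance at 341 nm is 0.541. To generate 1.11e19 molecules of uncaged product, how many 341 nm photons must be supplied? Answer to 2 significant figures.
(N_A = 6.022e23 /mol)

Product: 1.11e19 / 6.022e23 = 1.843e-5 mol.
Photons that must be absorbed: 1.843e-5 / 0.17 = 1.084e-4 mol.
Fraction absorbed: 1 − 10^(−0.541) = 0.7123.
Incident photons needed: 1.084e-4 / 0.7123 = 1.522e-4 mol.
Photon count: 1.522e-4 × 6.022e23 = 9.2e19.

9.2e19 photons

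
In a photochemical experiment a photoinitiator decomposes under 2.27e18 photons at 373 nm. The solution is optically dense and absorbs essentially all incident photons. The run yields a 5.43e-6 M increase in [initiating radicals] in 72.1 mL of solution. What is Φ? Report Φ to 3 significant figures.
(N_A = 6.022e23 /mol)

Product: (5.43e-6 M)(0.0721 L) = 3.915e-7 mol.
Moles of photons: 2.27e18 / 6.022e23 = 3.770e-6 mol.
Φ = 3.915e-7 mol / 3.770e-6 mol photons = 0.104.

Φ = 0.104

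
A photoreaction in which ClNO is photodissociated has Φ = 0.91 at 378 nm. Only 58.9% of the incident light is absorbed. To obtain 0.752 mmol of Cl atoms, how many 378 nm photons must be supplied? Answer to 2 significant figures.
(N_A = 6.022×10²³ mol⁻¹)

8.4×10²⁰ photons

Product: 0.752 mmol = 7.52×10⁻⁴ mol.
Photons that must be absorbed: 7.52×10⁻⁴ / 0.91 = 8.264×10⁻⁴ mol.
Incident photons needed: 8.264×10⁻⁴ / 0.589 = 0.001403 mol.
Photon count: 0.001403 × 6.022×10²³ = 8.4×10²⁰.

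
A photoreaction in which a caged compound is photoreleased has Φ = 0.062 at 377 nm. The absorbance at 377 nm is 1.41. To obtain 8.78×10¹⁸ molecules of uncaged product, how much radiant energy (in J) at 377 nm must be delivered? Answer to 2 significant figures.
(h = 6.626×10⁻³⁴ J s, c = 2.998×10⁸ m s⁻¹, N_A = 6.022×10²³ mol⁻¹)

78 J

Product: 8.78×10¹⁸ / 6.022×10²³ = 1.458×10⁻⁵ mol.
Photons that must be absorbed: 1.458×10⁻⁵ / 0.062 = 2.352×10⁻⁴ mol.
Fraction absorbed: 1 − 10^(−1.41) = 0.9611.
Incident photons needed: 2.352×10⁻⁴ / 0.9611 = 2.447×10⁻⁴ mol.
Photon energy: hc/λ = 5.269×10⁻¹⁹ J; per mole, 3.173×10⁵ J mol⁻¹.
Energy required: 2.447×10⁻⁴ × 3.173×10⁵ = 78 J.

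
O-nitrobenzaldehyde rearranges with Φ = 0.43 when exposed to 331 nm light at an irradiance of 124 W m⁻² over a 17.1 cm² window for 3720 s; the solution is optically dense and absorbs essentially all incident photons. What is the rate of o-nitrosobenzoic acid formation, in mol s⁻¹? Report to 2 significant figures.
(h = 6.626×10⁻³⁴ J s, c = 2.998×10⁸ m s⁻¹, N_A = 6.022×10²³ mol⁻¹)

2.5×10⁻⁷ mol s⁻¹

Photon energy at 331 nm: hc/λ = (6.626×10⁻³⁴)(2.998×10⁸)/(331×10⁻⁹) = 6.001×10⁻¹⁹ J.
Energy delivered: (124 W m⁻²)(17.1×10⁻⁴ m²)(3720 s) = 788.8 J.
Photons incident: 788.8 / 6.001×10⁻¹⁹ = 1.314×10²¹, i.e. 1.314×10²¹/6.022×10²³ = 0.002182 mol.
Product formed: 0.43 × 0.002182 = 9.383×10⁻⁴ mol.
Rate: 9.383×10⁻⁴ / 3720 s = 2.5×10⁻⁷ mol s⁻¹.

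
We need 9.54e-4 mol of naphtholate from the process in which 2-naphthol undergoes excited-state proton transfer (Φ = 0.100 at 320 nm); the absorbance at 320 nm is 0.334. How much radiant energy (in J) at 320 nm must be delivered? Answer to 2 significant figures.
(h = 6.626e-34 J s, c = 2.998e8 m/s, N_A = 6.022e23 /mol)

6600 J

Photons that must be absorbed: 9.54e-4 / 0.100 = 0.009540 mol.
Fraction absorbed: 1 − 10^(−0.334) = 0.5366.
Incident photons needed: 0.009540 / 0.5366 = 0.01778 mol.
Photon energy: hc/λ = 6.208e-19 J; per mole, 3.738e5 J mol⁻¹.
Energy required: 0.01778 × 3.738e5 = 6600 J.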